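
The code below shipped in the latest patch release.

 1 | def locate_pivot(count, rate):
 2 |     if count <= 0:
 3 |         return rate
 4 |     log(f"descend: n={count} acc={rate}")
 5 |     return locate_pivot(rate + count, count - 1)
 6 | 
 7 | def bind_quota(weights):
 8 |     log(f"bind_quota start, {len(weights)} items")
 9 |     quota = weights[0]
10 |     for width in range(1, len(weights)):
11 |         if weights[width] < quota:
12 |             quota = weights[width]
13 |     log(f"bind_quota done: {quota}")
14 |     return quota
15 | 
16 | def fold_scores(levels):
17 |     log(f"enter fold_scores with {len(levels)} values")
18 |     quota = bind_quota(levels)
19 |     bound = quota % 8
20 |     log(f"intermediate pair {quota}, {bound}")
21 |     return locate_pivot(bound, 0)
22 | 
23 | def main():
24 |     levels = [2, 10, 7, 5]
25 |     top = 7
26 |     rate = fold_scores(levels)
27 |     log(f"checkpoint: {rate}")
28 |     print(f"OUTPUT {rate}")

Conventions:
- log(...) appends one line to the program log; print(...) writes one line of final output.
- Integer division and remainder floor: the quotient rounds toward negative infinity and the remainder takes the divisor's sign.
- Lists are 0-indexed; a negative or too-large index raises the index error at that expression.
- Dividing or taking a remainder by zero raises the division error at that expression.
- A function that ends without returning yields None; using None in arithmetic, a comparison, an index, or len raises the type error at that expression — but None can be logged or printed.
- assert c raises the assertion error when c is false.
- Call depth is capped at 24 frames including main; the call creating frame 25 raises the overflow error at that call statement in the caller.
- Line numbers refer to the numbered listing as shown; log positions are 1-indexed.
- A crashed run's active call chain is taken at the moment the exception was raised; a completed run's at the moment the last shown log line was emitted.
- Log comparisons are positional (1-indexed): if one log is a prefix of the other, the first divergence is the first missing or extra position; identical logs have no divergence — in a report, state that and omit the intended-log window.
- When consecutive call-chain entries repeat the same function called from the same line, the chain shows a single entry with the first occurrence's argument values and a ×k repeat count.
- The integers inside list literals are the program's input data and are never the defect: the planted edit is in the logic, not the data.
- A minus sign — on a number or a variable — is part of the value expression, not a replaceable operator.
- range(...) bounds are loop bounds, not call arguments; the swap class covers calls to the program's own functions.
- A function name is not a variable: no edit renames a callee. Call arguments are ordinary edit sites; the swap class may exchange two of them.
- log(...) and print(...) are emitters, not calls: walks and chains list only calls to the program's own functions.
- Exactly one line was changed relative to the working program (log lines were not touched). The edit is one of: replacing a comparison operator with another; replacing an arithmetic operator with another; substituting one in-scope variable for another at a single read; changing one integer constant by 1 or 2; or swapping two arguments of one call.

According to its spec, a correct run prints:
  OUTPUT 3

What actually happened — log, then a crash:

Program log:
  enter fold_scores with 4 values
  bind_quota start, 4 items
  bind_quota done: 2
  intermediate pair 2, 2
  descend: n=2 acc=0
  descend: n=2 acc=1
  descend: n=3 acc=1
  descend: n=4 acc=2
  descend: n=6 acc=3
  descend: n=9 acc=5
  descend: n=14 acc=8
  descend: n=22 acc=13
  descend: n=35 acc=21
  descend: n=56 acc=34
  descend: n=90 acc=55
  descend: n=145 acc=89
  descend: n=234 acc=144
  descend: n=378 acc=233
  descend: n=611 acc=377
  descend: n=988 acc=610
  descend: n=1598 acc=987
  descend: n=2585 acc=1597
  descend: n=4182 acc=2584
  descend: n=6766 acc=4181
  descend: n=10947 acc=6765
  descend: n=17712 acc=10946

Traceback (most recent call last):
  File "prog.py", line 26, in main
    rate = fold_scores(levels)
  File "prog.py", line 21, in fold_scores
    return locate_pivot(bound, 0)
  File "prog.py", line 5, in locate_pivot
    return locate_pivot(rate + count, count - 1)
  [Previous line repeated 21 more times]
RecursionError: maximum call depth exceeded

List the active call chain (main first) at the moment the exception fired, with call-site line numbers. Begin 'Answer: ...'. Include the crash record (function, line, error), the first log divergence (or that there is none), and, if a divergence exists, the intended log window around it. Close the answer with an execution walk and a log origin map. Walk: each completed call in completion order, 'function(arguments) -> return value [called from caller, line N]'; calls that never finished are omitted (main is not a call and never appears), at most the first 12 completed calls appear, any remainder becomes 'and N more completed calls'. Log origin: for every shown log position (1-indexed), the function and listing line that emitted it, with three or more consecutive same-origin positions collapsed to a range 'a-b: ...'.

Answer: main -> fold_scores (called at line 26) -> locate_pivot (called at line 21) -> locate_pivot (called at line 5) ×21.
Key fact: Everything matches until log position 6, which reads 'descend: n=2 acc=1' in place of 'descend: n=1 acc=2'.
Crash: locate_pivot, line 5, RecursionError.
First divergence: position 6 — the shown line 'descend: n=2 acc=1' should read 'descend: n=1 acc=2'.
Intended log window:
  4: intermediate pair 2, 2
  5: descend: n=2 acc=0
  6: descend: n=1 acc=2
  7: checkpoint: 3
Execution walk:
  bind_quota([2, 10, 7, 5]) -> 2  [called from fold_scores, line 18]
Log line origins:
  1: logged in fold_scores at line 17
  2: logged in bind_quota at line 8
  3: logged in bind_quota at line 13
  4: logged in fold_scores at line 20
  5-26: logged in locate_pivot at line 4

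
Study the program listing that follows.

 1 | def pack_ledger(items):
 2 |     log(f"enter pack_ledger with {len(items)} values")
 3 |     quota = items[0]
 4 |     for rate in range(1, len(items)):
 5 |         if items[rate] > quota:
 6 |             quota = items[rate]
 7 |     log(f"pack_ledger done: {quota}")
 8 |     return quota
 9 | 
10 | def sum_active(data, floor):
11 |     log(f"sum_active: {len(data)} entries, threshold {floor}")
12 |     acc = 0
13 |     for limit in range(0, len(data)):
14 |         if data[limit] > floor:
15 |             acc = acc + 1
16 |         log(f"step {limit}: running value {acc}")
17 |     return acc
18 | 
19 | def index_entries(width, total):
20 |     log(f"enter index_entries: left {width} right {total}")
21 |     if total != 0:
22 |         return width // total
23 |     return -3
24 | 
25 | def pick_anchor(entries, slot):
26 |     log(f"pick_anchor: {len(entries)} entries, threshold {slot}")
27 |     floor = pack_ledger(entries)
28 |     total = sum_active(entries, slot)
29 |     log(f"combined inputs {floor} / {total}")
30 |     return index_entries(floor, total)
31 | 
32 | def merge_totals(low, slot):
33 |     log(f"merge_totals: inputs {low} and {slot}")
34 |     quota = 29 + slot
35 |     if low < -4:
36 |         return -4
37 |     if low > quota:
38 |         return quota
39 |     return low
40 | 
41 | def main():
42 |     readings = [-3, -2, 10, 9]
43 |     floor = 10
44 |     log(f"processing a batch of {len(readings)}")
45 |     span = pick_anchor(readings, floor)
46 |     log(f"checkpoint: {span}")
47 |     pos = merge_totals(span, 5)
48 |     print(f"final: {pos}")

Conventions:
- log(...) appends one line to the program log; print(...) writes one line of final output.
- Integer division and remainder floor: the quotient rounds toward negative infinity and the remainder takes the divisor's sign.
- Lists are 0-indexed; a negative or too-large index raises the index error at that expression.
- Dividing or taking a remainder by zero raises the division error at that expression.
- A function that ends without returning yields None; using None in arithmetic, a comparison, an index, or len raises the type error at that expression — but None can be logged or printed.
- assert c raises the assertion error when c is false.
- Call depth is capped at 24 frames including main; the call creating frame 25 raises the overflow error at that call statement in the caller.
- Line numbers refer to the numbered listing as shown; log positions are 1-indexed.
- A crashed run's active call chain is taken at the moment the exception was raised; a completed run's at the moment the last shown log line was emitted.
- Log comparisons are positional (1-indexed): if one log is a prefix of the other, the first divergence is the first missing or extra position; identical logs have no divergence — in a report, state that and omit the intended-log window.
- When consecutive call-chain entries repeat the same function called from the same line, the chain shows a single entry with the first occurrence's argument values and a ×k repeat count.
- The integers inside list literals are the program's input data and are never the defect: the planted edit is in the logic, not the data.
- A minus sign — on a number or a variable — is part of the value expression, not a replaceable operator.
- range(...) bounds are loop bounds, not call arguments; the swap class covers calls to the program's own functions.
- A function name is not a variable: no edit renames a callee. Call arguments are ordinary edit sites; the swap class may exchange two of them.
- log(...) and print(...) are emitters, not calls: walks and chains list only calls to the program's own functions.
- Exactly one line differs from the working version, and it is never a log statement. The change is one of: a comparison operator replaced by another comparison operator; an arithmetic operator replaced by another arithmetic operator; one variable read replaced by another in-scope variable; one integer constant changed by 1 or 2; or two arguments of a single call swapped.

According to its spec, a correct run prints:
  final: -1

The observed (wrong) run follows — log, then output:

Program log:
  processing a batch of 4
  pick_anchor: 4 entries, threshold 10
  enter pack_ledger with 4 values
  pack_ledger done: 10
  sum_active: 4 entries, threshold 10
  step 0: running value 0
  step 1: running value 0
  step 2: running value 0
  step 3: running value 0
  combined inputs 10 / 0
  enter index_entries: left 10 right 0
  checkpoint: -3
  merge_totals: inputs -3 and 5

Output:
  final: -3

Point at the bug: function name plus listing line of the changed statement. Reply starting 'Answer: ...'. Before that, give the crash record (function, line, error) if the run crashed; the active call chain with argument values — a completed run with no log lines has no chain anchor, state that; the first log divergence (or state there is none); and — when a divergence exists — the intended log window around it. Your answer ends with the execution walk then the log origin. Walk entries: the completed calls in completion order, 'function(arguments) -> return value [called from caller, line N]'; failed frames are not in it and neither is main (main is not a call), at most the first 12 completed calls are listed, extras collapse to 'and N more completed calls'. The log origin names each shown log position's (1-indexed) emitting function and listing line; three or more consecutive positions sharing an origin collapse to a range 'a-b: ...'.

Answer: the defect is in index_entries at line 23.
Core observation: The log first diverges at position 12: the faulty run prints 'checkpoint: -3' where the working version prints 'checkpoint: -1'.
Call chain: main -> merge_totals(-3, 5) (called at line 47).
First divergence: at position 12 the run shows 'checkpoint: -3' where the working version logs 'checkpoint: -1'.
Intended log window:
  10: combined inputs 10 / 0
  11: enter index_entries: left 10 right 0
  12: checkpoint: -1
  13: merge_totals: inputs -1 and 5
Execution walk:
  pack_ledger([-3, -2, 10, 9]) -> 10  [called from pick_anchor, line 27]
  sum_active([-3, -2, 10, 9], 10) -> 0  [called from pick_anchor, line 28]
  index_entries(10, 0) -> -3  [called from pick_anchor, line 30]
  pick_anchor([-3, -2, 10, 9], 10) -> -3  [called from main, line 45]
  merge_totals(-3, 5) -> -3  [called from main, line 47]
Log line origins:
  1: from main, line 44
  2: from pick_anchor, line 26
  3: from pack_ledger, line 2
  4: from pack_ledger, line 7
  5: from sum_active, line 11
  6-9: from sum_active, line 16
  10: from pick_anchor, line 29
  11: from index_entries, line 20
  12: from main, line 46
  13: from merge_totals, line 33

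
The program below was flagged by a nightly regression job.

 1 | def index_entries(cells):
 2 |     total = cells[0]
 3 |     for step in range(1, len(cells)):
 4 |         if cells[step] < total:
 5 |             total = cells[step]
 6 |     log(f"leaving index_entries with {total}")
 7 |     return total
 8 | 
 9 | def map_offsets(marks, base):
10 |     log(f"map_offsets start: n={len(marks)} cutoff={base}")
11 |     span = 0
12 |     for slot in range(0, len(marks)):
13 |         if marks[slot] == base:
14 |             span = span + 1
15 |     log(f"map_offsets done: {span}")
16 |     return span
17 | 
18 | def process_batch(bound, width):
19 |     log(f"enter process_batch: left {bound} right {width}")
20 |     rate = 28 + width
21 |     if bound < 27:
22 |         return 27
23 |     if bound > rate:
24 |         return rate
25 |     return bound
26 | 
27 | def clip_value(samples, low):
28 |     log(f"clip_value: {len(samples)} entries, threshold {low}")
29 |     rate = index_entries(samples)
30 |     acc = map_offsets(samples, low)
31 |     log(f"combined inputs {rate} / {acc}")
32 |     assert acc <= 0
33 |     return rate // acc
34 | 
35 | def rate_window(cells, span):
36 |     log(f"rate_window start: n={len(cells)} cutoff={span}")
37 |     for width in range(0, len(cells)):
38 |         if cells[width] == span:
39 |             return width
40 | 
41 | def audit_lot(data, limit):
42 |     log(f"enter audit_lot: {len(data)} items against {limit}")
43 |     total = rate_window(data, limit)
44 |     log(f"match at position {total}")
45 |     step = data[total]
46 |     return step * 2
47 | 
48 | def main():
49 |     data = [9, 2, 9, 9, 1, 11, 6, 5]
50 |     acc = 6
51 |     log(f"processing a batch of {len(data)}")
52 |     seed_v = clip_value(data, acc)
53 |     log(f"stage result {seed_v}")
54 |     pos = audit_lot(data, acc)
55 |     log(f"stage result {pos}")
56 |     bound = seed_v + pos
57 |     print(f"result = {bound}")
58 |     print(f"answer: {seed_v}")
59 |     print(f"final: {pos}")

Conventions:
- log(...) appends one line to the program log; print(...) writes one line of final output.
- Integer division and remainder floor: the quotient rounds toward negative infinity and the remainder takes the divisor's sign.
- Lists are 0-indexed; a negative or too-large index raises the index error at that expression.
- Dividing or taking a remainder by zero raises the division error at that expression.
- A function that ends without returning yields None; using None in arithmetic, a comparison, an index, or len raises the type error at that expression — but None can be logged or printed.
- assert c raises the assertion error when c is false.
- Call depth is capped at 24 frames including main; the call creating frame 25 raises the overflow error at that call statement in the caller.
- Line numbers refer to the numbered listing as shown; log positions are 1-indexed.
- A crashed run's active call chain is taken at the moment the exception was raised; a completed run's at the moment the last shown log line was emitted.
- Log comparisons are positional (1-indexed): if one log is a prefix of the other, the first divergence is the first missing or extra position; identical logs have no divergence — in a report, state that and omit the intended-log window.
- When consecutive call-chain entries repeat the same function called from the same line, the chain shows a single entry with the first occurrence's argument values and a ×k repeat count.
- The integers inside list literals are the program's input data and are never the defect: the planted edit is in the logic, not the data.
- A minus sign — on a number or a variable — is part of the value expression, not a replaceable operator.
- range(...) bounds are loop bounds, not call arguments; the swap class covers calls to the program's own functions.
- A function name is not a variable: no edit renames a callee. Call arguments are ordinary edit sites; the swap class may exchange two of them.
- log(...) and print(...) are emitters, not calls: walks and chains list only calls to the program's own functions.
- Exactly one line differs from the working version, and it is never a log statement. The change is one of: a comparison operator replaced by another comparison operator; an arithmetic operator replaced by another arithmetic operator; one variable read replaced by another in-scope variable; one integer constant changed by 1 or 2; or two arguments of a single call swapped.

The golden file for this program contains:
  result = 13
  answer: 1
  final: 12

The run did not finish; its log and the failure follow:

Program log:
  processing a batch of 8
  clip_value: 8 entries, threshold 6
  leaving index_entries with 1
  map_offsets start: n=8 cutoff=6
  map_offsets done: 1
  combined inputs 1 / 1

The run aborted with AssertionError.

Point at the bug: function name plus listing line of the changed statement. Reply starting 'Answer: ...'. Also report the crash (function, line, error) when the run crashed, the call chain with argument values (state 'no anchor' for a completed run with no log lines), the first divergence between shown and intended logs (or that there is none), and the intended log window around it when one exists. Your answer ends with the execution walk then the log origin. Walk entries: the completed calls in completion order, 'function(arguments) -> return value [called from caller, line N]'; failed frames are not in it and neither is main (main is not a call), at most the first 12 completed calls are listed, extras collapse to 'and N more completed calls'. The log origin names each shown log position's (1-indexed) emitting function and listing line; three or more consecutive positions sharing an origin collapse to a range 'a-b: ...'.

Answer: the defect is in clip_value at line 32.
The tell: Only 6 log lines were emitted before the run died; the intended continuation was 'stage result 1'.
Crash: clip_value, line 32, AssertionError.
Call chain: main -> clip_value([9, 2, 9, 9, 1, 11, 6, 5], 6) (called at line 52).
First divergence: position 7 (shown log ended at 6 lines; the working version continues: 'stage result 1').
Intended log window:
  5: map_offsets done: 1
  6: combined inputs 1 / 1
  7: stage result 1
  8: enter audit_lot: 8 items against 6
Execution walk:
  index_entries([9, 2, 9, 9, 1, 11, 6, 5]) -> 1  [called from clip_value, line 29]
  map_offsets([9, 2, 9, 9, 1, 11, 6, 5], 6) -> 1  [called from clip_value, line 30]
Log origin:
  1 — main, line 51
  2 — clip_value, line 28
  3 — index_entries, line 6
  4 — map_offsets, line 10
  5 — map_offsets, line 15
  6 — clip_value, line 31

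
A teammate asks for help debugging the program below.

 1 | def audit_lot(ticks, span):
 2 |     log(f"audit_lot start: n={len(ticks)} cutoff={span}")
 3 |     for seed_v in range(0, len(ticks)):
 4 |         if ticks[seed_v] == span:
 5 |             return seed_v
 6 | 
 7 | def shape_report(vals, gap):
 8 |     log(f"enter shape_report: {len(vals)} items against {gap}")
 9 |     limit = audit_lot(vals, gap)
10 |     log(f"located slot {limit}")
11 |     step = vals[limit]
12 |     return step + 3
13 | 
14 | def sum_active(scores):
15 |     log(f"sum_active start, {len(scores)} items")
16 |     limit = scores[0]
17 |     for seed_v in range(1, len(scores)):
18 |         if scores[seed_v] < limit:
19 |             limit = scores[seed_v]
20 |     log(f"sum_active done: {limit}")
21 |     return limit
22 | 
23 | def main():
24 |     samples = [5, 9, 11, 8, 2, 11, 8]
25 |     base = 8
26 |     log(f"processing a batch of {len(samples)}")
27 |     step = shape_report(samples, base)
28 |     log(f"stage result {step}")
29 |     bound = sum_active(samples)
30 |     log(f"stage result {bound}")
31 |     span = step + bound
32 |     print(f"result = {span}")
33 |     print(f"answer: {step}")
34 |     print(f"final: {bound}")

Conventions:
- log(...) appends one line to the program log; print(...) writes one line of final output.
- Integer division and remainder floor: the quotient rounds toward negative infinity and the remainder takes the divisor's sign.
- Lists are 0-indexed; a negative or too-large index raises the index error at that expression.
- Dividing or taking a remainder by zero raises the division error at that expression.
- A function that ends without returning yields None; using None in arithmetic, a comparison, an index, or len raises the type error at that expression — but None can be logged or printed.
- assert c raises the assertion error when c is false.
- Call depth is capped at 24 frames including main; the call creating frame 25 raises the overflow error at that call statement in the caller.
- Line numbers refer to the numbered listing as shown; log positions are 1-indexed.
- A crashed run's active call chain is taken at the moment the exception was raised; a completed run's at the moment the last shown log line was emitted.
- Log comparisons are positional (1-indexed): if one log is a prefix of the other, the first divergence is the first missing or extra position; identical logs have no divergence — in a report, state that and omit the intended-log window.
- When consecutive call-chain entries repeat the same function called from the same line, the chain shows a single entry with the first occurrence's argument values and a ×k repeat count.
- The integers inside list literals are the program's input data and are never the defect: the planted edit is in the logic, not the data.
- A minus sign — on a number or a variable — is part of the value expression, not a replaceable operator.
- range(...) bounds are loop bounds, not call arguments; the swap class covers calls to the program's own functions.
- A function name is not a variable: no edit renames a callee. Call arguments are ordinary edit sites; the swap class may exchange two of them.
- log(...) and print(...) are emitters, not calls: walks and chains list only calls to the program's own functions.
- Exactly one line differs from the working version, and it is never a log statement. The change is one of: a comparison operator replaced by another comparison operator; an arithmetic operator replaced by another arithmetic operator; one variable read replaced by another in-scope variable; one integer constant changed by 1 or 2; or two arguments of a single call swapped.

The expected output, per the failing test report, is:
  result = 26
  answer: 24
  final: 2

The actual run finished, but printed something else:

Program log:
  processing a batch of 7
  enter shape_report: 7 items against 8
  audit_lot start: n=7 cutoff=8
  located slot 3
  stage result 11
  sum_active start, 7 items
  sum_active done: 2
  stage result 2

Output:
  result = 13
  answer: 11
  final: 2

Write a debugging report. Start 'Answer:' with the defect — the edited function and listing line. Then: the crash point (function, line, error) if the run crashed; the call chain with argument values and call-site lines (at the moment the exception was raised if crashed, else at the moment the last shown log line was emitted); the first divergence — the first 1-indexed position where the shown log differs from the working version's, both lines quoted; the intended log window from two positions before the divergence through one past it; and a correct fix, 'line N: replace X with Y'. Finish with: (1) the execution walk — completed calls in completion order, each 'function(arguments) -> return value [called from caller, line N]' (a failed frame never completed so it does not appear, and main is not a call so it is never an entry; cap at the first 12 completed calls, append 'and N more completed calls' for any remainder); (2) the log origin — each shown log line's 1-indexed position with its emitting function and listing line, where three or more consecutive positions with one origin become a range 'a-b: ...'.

Answer: the defect is in shape_report at line 12.
Key fact: The log first diverges at position 5: the faulty run prints 'stage result 11' where the working version prints 'stage result 24'.
Call chain: main.
First divergence: position 5 — the shown line 'stage result 11' should read 'stage result 24'.
Intended log window:
  3: audit_lot start: n=7 cutoff=8
  4: located slot 3
  5: stage result 24
  6: sum_active start, 7 items
Execution walk:
  audit_lot([5, 9, 11, 8, 2, 11, 8], 8) -> 3  [called from shape_report, line 9]
  shape_report([5, 9, 11, 8, 2, 11, 8], 8) -> 11  [called from main, line 27]
  sum_active([5, 9, 11, 8, 2, 11, 8]) -> 2  [called from main, line 29]
Log origins:
  1: from main, line 26
  2: from shape_report, line 8
  3: from audit_lot, line 2
  4: from shape_report, line 10
  5: from main, line 28
  6: from sum_active, line 15
  7: from sum_active, line 20
  8: from main, line 30
A correct fix: line 12: replace `+` with `*`.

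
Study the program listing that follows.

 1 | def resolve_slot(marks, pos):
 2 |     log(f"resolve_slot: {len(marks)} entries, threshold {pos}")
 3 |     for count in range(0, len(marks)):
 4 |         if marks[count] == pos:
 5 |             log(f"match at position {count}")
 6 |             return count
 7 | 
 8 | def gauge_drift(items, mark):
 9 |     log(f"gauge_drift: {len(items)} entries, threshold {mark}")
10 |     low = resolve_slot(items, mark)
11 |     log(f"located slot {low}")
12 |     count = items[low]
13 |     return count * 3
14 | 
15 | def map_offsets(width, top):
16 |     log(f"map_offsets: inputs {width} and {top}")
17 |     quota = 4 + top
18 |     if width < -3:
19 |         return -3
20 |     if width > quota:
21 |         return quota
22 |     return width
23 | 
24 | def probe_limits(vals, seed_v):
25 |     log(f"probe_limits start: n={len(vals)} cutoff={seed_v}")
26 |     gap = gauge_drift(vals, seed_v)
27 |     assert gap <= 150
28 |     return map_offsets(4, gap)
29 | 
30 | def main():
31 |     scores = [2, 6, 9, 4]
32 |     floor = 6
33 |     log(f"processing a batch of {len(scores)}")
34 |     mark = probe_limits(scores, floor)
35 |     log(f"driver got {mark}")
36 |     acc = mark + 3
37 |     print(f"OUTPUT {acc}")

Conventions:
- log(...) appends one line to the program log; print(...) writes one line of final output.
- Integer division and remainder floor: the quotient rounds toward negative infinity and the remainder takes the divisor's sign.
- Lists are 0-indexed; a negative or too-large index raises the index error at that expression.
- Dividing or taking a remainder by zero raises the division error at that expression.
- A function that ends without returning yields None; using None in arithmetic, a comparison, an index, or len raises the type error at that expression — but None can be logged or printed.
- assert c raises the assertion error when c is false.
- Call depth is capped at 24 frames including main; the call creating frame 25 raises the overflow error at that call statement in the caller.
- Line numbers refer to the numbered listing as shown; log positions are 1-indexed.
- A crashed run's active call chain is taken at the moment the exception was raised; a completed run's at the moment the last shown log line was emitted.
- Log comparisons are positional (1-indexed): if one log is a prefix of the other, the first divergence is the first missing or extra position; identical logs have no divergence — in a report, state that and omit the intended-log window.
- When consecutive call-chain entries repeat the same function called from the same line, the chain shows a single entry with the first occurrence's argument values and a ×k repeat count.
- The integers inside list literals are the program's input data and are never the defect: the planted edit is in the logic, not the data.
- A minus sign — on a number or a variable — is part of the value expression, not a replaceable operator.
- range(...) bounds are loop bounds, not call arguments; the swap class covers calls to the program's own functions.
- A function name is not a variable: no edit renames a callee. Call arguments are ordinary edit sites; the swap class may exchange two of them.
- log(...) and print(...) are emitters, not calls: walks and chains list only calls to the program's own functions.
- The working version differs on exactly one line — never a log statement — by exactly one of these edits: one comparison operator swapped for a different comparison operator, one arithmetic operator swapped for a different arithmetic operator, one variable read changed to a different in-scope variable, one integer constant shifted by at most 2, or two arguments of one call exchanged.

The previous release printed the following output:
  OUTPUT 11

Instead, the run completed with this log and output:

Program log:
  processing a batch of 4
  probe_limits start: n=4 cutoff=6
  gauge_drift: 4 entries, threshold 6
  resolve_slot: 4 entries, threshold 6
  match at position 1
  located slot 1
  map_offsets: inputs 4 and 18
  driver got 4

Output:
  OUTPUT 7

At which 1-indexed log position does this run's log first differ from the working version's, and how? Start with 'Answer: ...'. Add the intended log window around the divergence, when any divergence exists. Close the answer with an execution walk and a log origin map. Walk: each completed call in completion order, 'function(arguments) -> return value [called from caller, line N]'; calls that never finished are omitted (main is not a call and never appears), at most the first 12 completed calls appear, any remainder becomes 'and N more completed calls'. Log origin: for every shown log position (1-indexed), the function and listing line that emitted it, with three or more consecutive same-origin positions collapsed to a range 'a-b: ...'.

Answer: position 7; shown 'map_offsets: inputs 4 and 18' vs intended 'map_offsets: inputs 18 and 4'.
Intended log window:
  5: match at position 1
  6: located slot 1
  7: map_offsets: inputs 18 and 4
  8: driver got 8
Execution walk:
  resolve_slot([2, 6, 9, 4], 6) -> 1  [called from gauge_drift, line 10]
  gauge_drift([2, 6, 9, 4], 6) -> 18  [called from probe_limits, line 26]
  map_offsets(4, 18) -> 4  [called from probe_limits, line 28]
  probe_limits([2, 6, 9, 4], 6) -> 4  [called from main, line 34]
Log line origins:
  1: logged in main at line 33
  2: logged in probe_limits at line 25
  3: logged in gauge_drift at line 9
  4: logged in resolve_slot at line 2
  5: logged in resolve_slot at line 5
  6: logged in gauge_drift at line 11
  7: logged in map_offsets at line 16
  8: logged in main at line 35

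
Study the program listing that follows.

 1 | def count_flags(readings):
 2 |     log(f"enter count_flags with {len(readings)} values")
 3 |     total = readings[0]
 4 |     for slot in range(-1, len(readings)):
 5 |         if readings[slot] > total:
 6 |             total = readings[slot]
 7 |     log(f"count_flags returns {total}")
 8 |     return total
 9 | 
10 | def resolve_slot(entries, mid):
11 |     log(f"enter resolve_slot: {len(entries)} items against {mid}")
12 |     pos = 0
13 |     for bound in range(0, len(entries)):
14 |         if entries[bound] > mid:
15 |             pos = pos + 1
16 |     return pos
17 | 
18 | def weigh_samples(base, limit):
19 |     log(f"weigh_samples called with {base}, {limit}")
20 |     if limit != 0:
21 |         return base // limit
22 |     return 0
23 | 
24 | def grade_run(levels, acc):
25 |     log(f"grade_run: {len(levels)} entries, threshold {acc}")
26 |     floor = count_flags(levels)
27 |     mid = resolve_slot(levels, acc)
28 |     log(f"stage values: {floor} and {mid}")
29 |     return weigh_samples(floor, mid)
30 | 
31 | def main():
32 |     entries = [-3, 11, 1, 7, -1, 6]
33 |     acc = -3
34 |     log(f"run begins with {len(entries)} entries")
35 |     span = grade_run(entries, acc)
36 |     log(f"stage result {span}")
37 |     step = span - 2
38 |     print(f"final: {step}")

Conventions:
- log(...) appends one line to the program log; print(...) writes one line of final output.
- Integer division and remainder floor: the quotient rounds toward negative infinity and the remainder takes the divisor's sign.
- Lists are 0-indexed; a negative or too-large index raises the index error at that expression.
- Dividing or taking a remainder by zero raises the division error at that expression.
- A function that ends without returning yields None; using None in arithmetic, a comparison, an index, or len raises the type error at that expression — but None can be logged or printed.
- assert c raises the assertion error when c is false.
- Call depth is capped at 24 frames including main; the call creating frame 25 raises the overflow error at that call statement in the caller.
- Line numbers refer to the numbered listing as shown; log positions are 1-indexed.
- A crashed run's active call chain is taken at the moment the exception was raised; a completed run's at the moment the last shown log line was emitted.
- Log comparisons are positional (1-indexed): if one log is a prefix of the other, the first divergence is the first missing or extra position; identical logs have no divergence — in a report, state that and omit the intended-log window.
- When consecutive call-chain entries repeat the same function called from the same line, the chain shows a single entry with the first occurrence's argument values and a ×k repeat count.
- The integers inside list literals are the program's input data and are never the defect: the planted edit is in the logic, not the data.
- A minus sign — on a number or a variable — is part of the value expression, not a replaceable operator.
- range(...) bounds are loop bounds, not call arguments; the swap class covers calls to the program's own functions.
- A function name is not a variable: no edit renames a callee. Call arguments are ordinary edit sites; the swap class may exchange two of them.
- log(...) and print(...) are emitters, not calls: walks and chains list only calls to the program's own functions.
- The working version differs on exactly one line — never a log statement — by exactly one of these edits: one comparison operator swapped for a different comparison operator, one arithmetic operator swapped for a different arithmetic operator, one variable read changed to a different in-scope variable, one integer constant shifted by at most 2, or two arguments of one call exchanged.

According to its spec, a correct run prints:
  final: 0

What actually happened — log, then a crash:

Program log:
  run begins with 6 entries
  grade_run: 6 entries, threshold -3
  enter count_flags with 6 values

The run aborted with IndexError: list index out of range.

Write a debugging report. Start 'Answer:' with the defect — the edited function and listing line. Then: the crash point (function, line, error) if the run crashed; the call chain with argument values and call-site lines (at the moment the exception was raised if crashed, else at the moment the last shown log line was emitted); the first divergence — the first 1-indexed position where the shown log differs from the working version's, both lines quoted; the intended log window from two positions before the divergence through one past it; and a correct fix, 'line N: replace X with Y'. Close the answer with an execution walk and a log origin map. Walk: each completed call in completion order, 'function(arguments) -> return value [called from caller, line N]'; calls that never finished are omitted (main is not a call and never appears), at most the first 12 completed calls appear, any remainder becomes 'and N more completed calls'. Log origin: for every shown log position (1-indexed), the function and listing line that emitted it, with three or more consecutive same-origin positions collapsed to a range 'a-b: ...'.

Answer: the defect is in count_flags at line 4.
The tell: The faulty run's log stops after 3 lines; the working version's next line would be 'count_flags returns 11'.
Crash: count_flags, line 5, IndexError.
Call chain: main -> grade_run([-3, 11, 1, 7, -1, 6], -3) (called at line 35) -> count_flags([-3, 11, 1, 7, -1, 6]) (called at line 26).
First divergence: position 4 — after 3 matching lines the faulty run goes silent; intended next line 'count_flags returns 11'.
Intended log window:
  2: grade_run: 6 entries, threshold -3
  3: enter count_flags with 6 values
  4: count_flags returns 11
  5: enter resolve_slot: 6 items against -3
Execution walk:
  (no call completed)
Log origins:
  1: from main, line 34
  2: from grade_run, line 25
  3: from count_flags, line 2
A correct fix: line 4: replace `-1` with `1`.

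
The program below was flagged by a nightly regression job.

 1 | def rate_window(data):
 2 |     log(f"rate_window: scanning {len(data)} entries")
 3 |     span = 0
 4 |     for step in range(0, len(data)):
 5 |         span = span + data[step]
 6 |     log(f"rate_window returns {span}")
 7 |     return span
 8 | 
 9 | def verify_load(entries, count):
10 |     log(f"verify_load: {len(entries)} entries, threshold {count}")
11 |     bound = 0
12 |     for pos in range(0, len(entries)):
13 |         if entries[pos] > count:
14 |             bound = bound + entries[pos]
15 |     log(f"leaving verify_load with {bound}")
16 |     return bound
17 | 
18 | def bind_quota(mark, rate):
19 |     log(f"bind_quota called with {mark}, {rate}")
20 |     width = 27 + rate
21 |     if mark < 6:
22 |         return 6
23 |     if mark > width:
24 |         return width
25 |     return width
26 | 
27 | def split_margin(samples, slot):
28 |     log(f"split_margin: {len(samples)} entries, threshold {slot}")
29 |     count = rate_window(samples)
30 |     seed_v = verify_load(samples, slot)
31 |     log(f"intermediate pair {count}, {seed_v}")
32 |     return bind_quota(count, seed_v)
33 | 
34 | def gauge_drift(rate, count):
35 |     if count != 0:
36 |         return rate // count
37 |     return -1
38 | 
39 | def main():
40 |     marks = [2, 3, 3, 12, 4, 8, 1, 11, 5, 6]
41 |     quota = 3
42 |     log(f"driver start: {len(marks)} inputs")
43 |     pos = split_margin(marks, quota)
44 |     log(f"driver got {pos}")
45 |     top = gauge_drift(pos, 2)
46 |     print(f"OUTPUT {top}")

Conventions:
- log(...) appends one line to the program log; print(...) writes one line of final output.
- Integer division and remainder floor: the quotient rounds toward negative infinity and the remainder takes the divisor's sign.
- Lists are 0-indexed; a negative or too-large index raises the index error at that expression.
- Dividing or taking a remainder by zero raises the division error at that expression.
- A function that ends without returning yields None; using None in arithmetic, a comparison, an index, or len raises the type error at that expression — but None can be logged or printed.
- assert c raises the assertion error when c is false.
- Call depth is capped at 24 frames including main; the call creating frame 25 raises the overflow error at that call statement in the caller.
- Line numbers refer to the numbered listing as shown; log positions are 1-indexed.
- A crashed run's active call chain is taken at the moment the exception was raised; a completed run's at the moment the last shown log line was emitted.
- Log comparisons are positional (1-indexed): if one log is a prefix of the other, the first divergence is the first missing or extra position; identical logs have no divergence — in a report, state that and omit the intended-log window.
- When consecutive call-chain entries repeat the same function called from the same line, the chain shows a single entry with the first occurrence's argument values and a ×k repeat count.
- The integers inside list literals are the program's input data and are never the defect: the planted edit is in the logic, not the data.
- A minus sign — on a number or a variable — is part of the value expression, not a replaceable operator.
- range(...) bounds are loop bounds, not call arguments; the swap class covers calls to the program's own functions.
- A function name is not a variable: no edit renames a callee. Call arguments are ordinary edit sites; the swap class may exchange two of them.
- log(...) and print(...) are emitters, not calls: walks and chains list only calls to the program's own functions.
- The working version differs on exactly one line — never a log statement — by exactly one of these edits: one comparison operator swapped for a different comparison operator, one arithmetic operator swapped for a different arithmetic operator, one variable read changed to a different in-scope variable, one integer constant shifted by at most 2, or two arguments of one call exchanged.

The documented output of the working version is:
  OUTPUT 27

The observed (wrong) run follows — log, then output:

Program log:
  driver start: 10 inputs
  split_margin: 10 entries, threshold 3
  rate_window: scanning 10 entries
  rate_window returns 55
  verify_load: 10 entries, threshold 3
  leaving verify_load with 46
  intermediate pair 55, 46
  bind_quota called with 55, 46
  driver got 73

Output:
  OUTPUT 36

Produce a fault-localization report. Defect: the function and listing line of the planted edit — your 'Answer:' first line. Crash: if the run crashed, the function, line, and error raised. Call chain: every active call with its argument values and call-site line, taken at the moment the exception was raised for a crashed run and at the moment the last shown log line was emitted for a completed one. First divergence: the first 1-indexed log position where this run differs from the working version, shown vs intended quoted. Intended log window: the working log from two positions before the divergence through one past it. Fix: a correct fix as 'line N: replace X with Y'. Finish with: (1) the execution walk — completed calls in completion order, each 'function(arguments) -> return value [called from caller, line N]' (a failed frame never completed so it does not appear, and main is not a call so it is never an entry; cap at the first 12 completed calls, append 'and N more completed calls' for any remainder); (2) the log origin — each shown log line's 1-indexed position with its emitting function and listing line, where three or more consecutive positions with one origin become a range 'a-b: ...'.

Answer: the defect is in bind_quota at line 25.
Key fact: The earliest visible damage is log position 9 — 'driver got 73' rather than the intended 'driver got 55'.
Call chain: main.
First divergence: position 9 — shown 'driver got 73', intended 'driver got 55'.
Intended log window:
  7: intermediate pair 55, 46
  8: bind_quota called with 55, 46
  9: driver got 55
Execution walk:
  rate_window([2, 3, 3, 12, 4, 8, 1, 11, 5, 6]) -> 55  [called from split_margin, line 29]
  verify_load([2, 3, 3, 12, 4, 8, 1, 11, 5, 6], 3) -> 46  [called from split_margin, line 30]
  bind_quota(55, 46) -> 73  [called from split_margin, line 32]
  split_margin([2, 3, 3, 12, 4, 8, 1, 11, 5, 6], 3) -> 73  [called from main, line 43]
  gauge_drift(73, 2) -> 36  [called from main, line 45]
Log origins:
  1 — main, line 42
  2 — split_margin, line 28
  3 — rate_window, line 2
  4 — rate_window, line 6
  5 — verify_load, line 10
  6 — verify_load, line 15
  7 — split_margin, line 31
  8 — bind_quota, line 19
  9 — main, line 44
A correct fix: line 25: replace `width` with `mark`.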